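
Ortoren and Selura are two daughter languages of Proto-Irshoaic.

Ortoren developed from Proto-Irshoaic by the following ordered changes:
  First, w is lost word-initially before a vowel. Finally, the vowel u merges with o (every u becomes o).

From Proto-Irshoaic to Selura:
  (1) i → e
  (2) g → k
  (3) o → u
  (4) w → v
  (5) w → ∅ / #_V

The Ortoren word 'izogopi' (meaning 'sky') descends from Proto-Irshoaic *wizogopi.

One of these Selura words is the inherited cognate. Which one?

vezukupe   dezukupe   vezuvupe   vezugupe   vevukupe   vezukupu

Selura: *wizogopi > wezogope > wezokope > wezukupe > vezukupe  (by vowel merger, unconditioned shift, vowel merger, unconditioned shift)
Among the options, 'vezukupe' alone shows every Selura change applied in order.

vezukupe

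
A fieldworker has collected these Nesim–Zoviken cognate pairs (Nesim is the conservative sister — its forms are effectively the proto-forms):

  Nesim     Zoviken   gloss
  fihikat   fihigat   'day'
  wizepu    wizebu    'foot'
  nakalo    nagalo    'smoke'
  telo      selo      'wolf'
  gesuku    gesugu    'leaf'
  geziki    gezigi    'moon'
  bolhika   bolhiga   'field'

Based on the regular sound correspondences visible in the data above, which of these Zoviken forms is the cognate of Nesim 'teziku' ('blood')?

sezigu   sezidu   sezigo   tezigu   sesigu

telo ~ selo — Nesim t corresponds to Zoviken s word-initially before a front vowel.
gesuku ~ gesugu — Nesim k corresponds to Zoviken g between vowels (before a back vowel).
Applying these to Nesim 'teziku':
  teziku → seziku   (t→s word-initially before a front vowel)
  seziku → sezigu   (k→g between vowels (before a back vowel))
So the Zoviken cognate is 'sezigu'.

sezigu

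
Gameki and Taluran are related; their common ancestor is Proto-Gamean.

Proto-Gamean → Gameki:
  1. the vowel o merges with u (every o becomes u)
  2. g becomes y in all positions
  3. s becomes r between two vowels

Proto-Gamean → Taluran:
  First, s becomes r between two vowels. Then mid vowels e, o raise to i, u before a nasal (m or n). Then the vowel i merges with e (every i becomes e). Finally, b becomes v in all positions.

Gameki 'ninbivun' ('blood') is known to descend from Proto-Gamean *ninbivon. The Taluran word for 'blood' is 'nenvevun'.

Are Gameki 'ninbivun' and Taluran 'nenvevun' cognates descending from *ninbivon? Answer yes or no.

yes

Derive the expected Taluran reflex of *ninbivon:
Taluran: *ninbivon > ninbivun > nenbevun > nenvevun  (by pre-nasal raising, vowel merger, unconditioned shift)
Taluran 'nenvevun' matches the regular reflex exactly, so the pair is cognate.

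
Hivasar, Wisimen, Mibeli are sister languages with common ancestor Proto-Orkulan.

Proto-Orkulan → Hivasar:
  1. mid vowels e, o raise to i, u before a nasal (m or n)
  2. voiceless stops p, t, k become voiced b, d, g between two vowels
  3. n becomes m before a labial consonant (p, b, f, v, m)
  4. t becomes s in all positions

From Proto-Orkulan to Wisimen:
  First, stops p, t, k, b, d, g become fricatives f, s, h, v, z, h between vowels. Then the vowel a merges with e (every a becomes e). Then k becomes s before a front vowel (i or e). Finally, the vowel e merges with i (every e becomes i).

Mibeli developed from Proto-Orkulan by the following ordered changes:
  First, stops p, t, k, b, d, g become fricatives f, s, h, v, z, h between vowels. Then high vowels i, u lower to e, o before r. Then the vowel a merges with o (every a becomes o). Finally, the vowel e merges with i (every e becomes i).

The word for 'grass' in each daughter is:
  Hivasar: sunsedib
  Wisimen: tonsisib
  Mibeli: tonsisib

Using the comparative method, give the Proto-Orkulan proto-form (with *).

Position 5: Hivasar has e, Wisimen has i, Mibeli has i. Hivasar preserves e here (none of its changes turn any other segment into e), so the proto-segment is *e.
Position 2: Hivasar has u, Wisimen has o, Mibeli has o. Wisimen preserves o here (none of its changes turn any other segment into o), so the proto-segment is *o.
Position 1: Hivasar has s, Wisimen has t, Mibeli has t. Wisimen preserves t here (none of its changes turn any other segment into t), so the proto-segment is *t.
Continuing position by position gives *tonsetib; check it forward:
Hivasar: *tonsetib > tunsetib > tunsedib > sunsedib  (by pre-nasal raising, intervocalic voicing, unconditioned shift)
Wisimen: *tonsetib
  tonsetib → tonsesib   [intervocalic lenition]
  tonsesib (rule 2 does not apply)
  tonsesib (rule 3 does not apply)
  tonsesib → tonsisib   [vowel merger]
  giving Wisimen tonsisib.
Mibeli: start from *tonsetib.
  rule 1 (intervocalic lenition): tonsetib → tonsesib
  rule 2: no change — tonsesib
  rule 3: no change — tonsesib
  rule 4 (vowel merger): tonsesib → tonsisib
  ⇒ Mibeli tonsisib
No other proto-form is consistent with every reflex, so the reconstruction is *tonsetib.

*tonsetib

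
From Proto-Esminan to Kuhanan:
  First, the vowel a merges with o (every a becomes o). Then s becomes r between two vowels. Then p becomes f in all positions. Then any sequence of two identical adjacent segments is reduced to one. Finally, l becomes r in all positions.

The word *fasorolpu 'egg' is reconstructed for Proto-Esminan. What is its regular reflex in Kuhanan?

Kuhanan: start from *fasorolpu.
  rule 1 (vowel merger): fasorolpu → fosorolpu
  rule 2 (rhotacism): fosorolpu → fororolpu
  rule 3 (unconditioned shift): fororolpu → fororolfu
  rule 4: no change — fororolfu
  rule 5 (unconditioned shift): fororolfu → forororfu
  ⇒ Kuhanan forororfu

forororfu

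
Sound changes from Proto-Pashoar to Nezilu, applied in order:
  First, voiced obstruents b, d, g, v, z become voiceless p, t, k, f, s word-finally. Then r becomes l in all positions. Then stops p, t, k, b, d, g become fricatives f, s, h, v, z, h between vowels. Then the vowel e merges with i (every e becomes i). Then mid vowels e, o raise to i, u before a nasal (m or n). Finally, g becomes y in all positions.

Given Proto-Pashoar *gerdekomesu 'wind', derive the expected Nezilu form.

yildihumisu

Nezilu: *gerdekomesu
  gerdekomesu (rule 1 does not apply)
  gerdekomesu → geldekomesu   [unconditioned shift]
  geldekomesu → geldehomesu   [intervocalic lenition]
  geldehomesu → gildihomisu   [vowel merger]
  gildihomisu → gildihumisu   [pre-nasal raising]
  gildihumisu → yildihumisu   [unconditioned shift]
  giving Nezilu yildihumisu.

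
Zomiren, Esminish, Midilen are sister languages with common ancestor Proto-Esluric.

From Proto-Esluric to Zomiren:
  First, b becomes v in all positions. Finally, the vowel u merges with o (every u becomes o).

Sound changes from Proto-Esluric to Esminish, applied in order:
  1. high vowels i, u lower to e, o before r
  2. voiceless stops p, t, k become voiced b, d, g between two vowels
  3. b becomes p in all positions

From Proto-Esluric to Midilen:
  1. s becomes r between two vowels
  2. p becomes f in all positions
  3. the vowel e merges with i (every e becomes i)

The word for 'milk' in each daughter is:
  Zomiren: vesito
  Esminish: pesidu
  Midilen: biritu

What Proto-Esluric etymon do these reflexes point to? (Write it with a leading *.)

Position 6: Zomiren has o, Esminish has u, Midilen has u. Esminish preserves u here (none of its changes turn any other segment into u), so the proto-segment is *u.
Position 3: Zomiren has s, Esminish has s, Midilen has r. Zomiren preserves s here (none of its changes turn any other segment into s), so the proto-segment is *s.
Position 2: Zomiren has e, Esminish has e, Midilen has i. Zomiren preserves e here (none of its changes turn any other segment into e), so the proto-segment is *e.
Continuing position by position gives *besitu; check it forward:
Zomiren: *besitu
  besitu → vesitu   [unconditioned shift]
  vesitu → vesito   [vowel merger]
  giving Zomiren vesito.
Esminish: start from *besitu.
  rule 1: no change — besitu
  rule 2 (intervocalic voicing): besitu → besidu
  rule 3 (unconditioned shift): besidu → pesidu
  ⇒ Esminish pesidu
Midilen: *besitu > beritu > biritu  (by rhotacism, vowel merger)
*besitu is the unique common source.

*besitu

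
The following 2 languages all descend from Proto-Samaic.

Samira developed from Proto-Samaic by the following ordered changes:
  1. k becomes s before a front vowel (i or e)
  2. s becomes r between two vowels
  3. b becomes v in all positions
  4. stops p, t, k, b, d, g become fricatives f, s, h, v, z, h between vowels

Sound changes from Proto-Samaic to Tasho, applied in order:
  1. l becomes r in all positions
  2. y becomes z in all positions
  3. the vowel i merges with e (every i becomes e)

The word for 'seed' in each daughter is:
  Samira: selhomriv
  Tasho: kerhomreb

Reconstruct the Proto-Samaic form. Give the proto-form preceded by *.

Position 9: Samira has v, Tasho has b. Tasho preserves b here (none of its changes turn any other segment into b), so the proto-segment is *b.
Position 3: Samira has l, Tasho has r. Samira preserves l here (none of its changes turn any other segment into l), so the proto-segment is *l.
Continuing position by position gives *kelhomrib; check it forward:
Samira: *kelhomrib > selhomrib > selhomriv  (by palatalisation, unconditioned shift)
Tasho: *kelhomrib > kerhomrib > kerhomreb  (by unconditioned shift, vowel merger)
*kelhomrib is the unique common source.

*kelhomrib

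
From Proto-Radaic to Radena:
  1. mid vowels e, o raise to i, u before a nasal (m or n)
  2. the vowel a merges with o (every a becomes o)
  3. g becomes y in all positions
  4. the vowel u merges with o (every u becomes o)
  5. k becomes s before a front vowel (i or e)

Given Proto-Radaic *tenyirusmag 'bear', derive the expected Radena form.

tinyirosmoy

Radena: start from *tenyirusmag.
  rule 1 (pre-nasal raising): tenyirusmag → tinyirusmag
  rule 2 (vowel merger): tinyirusmag → tinyirusmog
  rule 3 (unconditioned shift): tinyirusmog → tinyirusmoy
  rule 4 (vowel merger): tinyirusmoy → tinyirosmoy
  rule 5: no change — tinyirosmoy
  ⇒ Radena tinyirosmoy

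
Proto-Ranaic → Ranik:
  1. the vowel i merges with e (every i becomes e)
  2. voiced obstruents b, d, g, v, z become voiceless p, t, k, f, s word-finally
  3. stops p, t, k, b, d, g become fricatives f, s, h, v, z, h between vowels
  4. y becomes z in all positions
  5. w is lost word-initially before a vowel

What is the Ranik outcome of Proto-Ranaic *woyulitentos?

ozulesentos

Ranik: start from *woyulitentos.
  rule 1 (vowel merger): woyulitentos → woyuletentos
  rule 2: no change — woyuletentos
  rule 3 (intervocalic lenition): woyuletentos → woyulesentos
  rule 4 (unconditioned shift): woyulesentos → wozulesentos
  rule 5 (glide loss): wozulesentos → ozulesentos
  ⇒ Ranik ozulesentos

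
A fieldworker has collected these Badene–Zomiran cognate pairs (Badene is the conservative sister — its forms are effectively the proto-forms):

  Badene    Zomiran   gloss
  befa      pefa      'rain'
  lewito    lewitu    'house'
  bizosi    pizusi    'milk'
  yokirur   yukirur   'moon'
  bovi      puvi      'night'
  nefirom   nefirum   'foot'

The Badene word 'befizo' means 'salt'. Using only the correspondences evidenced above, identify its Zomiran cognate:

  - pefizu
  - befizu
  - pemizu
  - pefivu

befa ~ pefa — Badene b corresponds to Zomiran p word-initially before a front vowel.
lewito ~ lewitu — Badene o corresponds to Zomiran u word-finally.
Applying these to Badene 'befizo':
  befizo → pefizo   (b→p word-initially before a front vowel)
  pefizo → pefizu   (o→u word-finally)
So the Zomiran cognate is 'pefizu'.

pefizu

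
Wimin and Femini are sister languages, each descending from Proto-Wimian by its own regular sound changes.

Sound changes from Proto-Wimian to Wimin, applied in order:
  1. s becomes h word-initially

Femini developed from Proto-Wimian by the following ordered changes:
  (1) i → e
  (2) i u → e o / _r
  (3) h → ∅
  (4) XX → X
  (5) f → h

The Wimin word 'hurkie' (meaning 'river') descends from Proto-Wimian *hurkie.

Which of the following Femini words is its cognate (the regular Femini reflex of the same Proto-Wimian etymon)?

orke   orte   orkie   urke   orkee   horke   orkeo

orke

Femini: start from *hurkie.
  rule 1 (vowel merger): hurkie → hurkee
  rule 2 (pre-rhotic lowering): hurkee → horkee
  rule 3 (h-loss): horkee → orkee
  rule 4 (degemination): orkee → orke
  rule 5: no change — orke
  ⇒ Femini orke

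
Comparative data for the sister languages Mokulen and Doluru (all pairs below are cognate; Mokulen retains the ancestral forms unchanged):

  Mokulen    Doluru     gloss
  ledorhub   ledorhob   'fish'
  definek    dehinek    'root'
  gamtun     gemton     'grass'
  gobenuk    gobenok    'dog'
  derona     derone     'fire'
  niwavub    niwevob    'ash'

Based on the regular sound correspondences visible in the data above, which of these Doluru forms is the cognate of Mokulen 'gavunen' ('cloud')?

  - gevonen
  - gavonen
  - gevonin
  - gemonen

niwavub ~ niwevob — Mokulen a corresponds to Doluru e after a consonant, before a labial obstruent.
gamtun ~ gemton — Mokulen u corresponds to Doluru o after a consonant, before a nasal.
Applying these to Mokulen 'gavunen':
  gavunen → gevunen   (a→e after a consonant, before a labial obstruent)
  gevunen → gevonen   (u→o after a consonant, before a nasal)
So the Doluru cognate is 'gevonen'.

gevonen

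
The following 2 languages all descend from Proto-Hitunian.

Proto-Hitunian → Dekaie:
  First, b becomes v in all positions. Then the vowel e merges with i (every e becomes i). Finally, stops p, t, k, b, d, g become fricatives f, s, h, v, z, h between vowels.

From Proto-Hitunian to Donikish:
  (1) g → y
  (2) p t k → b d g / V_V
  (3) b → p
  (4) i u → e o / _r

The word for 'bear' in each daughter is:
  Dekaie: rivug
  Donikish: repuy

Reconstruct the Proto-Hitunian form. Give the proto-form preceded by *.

Position 5: Dekaie has g, Donikish has y. Dekaie preserves g here (none of its changes turn any other segment into g), so the proto-segment is *g.
Position 2: Dekaie has i, Donikish has e. Taking the neighbouring segments as reconstructed: Dekaie i could go back to *e or *i; Donikish e can only go back to *e — the one source consistent with every daughter is *e.
Verify the candidate proto-form against each daughter:
Dekaie: *rebug
  rebug → revug   [unconditioned shift]
  revug → rivug   [vowel merger]
  rivug (rule 3 does not apply)
  giving Dekaie rivug.
Donikish: *rebug
  rebug → rebuy   [unconditioned shift]
  rebuy (rule 2 does not apply)
  rebuy → repuy   [unconditioned shift]
  repuy (rule 4 does not apply)
  giving Donikish repuy.
*rebug is the unique common source.

*rebug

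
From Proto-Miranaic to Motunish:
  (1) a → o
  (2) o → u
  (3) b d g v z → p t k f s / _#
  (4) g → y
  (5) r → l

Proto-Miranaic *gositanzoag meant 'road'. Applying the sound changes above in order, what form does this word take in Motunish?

Motunish: *gositanzoag > gositonzoog > gusitunzuug > gusitunzuuk > yusitunzuuk  (by vowel merger, vowel merger, final devoicing, unconditioned shift)

yusitunzuuk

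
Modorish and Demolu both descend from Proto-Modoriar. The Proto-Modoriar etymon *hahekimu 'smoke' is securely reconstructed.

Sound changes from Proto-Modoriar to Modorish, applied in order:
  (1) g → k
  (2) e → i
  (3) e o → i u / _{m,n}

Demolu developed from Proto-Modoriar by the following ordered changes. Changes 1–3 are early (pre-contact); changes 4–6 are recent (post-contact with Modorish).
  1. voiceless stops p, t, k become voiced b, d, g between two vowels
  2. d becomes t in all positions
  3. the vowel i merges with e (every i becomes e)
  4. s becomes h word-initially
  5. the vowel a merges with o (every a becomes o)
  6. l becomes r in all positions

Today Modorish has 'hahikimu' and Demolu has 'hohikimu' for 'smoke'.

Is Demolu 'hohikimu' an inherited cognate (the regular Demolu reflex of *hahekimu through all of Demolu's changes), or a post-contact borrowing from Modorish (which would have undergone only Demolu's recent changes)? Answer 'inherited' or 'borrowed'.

If inherited, *hahekimu would pass through all of Demolu's changes:
Demolu: *hahekimu > hahegimu > hahegemu > hohegemu  (by intervocalic voicing, vowel merger, vowel merger)
If borrowed from Modorish 'hahikimu' after the early changes, it would undergo only the recent ones:
  rule 4 (debuccalisation): no change (hahikimu)
  rule 5 (vowel merger): hahikimu → hohikimu
  rule 6 (unconditioned shift): no change (hohikimu)
  ⇒ as a loan: hohikimu
Demolu 'hohikimu' matches the loan outcome 'hohikimu', not the inherited 'hohegemu' — it skipped the early Demolu changes, so it was borrowed from Modorish.

borrowed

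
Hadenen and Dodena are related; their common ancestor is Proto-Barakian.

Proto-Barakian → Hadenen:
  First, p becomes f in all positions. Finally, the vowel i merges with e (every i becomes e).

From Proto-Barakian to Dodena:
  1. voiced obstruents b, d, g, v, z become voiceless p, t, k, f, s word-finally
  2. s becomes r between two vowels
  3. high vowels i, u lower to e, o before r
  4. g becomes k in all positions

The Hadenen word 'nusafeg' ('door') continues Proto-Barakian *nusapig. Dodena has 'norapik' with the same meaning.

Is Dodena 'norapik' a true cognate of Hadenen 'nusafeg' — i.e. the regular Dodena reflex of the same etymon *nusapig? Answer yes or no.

Derive the expected Dodena reflex of *nusapig:
Dodena: start from *nusapig.
  rule 1 (final devoicing): nusapig → nusapik
  rule 2 (rhotacism): nusapik → nurapik
  rule 3 (pre-rhotic lowering): nurapik → norapik
  rule 4: no change — norapik
  ⇒ Dodena norapik
Dodena 'norapik' matches the regular reflex exactly, so the pair is cognate.

yes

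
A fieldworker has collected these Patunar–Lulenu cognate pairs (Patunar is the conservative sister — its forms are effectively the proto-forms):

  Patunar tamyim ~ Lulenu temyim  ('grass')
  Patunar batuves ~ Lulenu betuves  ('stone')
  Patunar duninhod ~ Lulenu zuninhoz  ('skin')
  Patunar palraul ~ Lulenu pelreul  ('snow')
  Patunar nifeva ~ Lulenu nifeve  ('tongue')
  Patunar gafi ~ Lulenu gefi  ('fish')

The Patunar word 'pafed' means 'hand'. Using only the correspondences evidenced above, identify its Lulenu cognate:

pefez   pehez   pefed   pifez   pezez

pefez

gafi ~ gefi — Patunar a corresponds to Lulenu e after a consonant, before a labial obstruent.
duninhod ~ zuninhoz — Patunar d corresponds to Lulenu z word-finally.
Applying these to Patunar 'pafed':
  pafed → pefed   (a→e after a consonant, before a labial obstruent)
  pefed → pefez   (d→z word-finally)
So the Lulenu cognate is 'pefez'.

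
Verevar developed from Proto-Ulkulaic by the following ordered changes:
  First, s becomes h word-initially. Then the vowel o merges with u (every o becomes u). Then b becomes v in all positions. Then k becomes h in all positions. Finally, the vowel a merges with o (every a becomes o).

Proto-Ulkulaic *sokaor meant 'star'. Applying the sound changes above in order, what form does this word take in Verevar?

huhour

Verevar: start from *sokaor.
  rule 1 (debuccalisation): sokaor → hokaor
  rule 2 (vowel merger): hokaor → hukaur
  rule 3: no change — hukaur
  rule 4 (unconditioned shift): hukaur → huhaur
  rule 5 (vowel merger): huhaur → huhour
  ⇒ Verevar huhour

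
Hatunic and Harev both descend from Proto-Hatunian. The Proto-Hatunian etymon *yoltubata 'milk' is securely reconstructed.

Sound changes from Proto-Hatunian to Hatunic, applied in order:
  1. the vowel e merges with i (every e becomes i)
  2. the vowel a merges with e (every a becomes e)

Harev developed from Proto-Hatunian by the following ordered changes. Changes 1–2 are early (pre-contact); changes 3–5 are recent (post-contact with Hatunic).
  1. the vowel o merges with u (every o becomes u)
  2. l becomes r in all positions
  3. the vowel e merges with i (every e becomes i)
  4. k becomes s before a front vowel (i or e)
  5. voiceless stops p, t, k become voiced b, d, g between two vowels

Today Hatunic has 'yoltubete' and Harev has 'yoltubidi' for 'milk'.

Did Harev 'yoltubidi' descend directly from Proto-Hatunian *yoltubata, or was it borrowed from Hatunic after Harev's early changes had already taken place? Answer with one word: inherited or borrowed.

borrowed

If inherited, *yoltubata would pass through all of Harev's changes:
Harev: *yoltubata
  yoltubata → yultubata   [vowel merger]
  yultubata → yurtubata   [unconditioned shift]
  yurtubata (rule 3 does not apply)
  yurtubata (rule 4 does not apply)
  yurtubata → yurtubada   [intervocalic voicing]
  giving Harev yurtubada.
If borrowed from Hatunic 'yoltubete' after the early changes, it would undergo only the recent ones:
  rule 3 (vowel merger): yoltubete → yoltubiti
  rule 4 (palatalisation): no change (yoltubiti)
  rule 5 (intervocalic voicing): yoltubiti → yoltubidi
  ⇒ as a loan: yoltubidi
Harev 'yoltubidi' matches the loan outcome 'yoltubidi', not the inherited 'yurtubada' — it skipped the early Harev changes, so it was borrowed from Hatunic.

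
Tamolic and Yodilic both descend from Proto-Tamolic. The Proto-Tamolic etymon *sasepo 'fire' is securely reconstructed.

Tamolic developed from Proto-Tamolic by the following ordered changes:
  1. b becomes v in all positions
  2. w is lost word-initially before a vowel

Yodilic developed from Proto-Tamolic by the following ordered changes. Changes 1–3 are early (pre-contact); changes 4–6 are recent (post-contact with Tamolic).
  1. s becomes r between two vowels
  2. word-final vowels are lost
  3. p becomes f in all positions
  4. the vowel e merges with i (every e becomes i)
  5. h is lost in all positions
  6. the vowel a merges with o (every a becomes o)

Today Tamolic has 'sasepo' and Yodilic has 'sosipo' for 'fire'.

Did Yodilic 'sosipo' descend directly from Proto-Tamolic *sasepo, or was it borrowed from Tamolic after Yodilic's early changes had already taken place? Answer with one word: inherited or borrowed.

borrowed

If inherited, *sasepo would pass through all of Yodilic's changes:
Yodilic: *sasepo > sarepo > sarep > saref > sarif > sorif  (by rhotacism, apocope, unconditioned shift, vowel merger, vowel merger)
If borrowed from Tamolic 'sasepo' after the early changes, it would undergo only the recent ones:
  rule 4 (vowel merger): sasepo → sasipo
  rule 5 (h-loss): no change (sasipo)
  rule 6 (vowel merger): sasipo → sosipo
  ⇒ as a loan: sosipo
Yodilic 'sosipo' matches the loan outcome 'sosipo', not the inherited 'sorif' — it skipped the early Yodilic changes, so it was borrowed from Tamolic.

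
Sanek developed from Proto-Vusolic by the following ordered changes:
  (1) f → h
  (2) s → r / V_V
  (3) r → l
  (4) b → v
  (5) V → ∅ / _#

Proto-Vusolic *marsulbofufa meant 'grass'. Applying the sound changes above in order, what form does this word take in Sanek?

malsulvohuh

Sanek: start from *marsulbofufa.
  rule 1 (unconditioned shift): marsulbofufa → marsulbohuha
  rule 2: no change — marsulbohuha
  rule 3 (unconditioned shift): marsulbohuha → malsulbohuha
  rule 4 (unconditioned shift): malsulbohuha → malsulvohuha
  rule 5 (apocope): malsulvohuha → malsulvohuh
  ⇒ Sanek malsulvohuh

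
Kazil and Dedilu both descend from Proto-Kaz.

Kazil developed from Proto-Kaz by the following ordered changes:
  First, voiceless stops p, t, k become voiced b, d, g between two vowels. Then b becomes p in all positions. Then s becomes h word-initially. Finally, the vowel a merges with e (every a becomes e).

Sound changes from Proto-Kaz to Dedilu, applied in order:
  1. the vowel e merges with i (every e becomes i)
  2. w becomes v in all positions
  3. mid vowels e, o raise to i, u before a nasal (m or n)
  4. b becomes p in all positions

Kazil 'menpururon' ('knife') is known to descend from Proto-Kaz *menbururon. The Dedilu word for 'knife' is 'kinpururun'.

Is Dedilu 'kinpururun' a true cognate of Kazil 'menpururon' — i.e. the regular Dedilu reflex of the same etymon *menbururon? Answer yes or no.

Derive the expected Dedilu reflex of *menbururon:
Dedilu: start from *menbururon.
  rule 1 (vowel merger): menbururon → minbururon
  rule 2: no change — minbururon
  rule 3 (pre-nasal raising): minbururon → minbururun
  rule 4 (unconditioned shift): minbururun → minpururun
  ⇒ Dedilu minpururun
The regular Dedilu reflex would be 'minpururun', but the attested form is 'kinpururun'. The correspondence is irregular, so they are not cognates (the Dedilu form has a different source).

no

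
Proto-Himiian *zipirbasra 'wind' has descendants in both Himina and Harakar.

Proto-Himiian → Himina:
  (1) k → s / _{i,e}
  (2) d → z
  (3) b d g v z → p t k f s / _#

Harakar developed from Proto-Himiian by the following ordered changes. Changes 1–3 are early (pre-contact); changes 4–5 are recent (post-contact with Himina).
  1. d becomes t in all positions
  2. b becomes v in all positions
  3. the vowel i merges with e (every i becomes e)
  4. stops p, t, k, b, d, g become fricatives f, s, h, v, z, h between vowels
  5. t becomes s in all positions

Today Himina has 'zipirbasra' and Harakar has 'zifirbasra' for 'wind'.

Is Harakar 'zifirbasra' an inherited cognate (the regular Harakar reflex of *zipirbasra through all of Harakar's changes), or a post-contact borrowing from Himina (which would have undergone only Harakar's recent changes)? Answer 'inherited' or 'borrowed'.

borrowed

If inherited, *zipirbasra would pass through all of Harakar's changes:
Harakar: *zipirbasra > zipirvasra > zepervasra > zefervasra  (by unconditioned shift, vowel merger, intervocalic lenition)
If borrowed from Himina 'zipirbasra' after the early changes, it would undergo only the recent ones:
  rule 4 (intervocalic lenition): zipirbasra → zifirbasra
  rule 5 (unconditioned shift): no change (zifirbasra)
  ⇒ as a loan: zifirbasra
Harakar 'zifirbasra' matches the loan outcome 'zifirbasra', not the inherited 'zefervasra' — it skipped the early Harakar changes, so it was borrowed from Himina.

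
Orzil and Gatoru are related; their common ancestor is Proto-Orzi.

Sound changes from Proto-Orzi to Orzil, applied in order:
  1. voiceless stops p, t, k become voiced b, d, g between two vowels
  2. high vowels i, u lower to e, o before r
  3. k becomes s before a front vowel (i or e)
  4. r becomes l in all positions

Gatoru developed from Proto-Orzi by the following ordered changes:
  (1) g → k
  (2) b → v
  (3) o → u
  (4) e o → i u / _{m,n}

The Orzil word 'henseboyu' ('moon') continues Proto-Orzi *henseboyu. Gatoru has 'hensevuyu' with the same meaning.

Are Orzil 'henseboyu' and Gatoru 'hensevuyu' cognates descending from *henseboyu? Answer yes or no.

no

Derive the expected Gatoru reflex of *henseboyu:
Gatoru: *henseboyu
  henseboyu (rule 1 does not apply)
  henseboyu → hensevoyu   [unconditioned shift]
  hensevoyu → hensevuyu   [vowel merger]
  hensevuyu → hinsevuyu   [pre-nasal raising]
  giving Gatoru hinsevuyu.
The regular Gatoru reflex would be 'hinsevuyu', but the attested form is 'hensevuyu'. The correspondence is irregular, so they are not cognates (the Gatoru form has a different source).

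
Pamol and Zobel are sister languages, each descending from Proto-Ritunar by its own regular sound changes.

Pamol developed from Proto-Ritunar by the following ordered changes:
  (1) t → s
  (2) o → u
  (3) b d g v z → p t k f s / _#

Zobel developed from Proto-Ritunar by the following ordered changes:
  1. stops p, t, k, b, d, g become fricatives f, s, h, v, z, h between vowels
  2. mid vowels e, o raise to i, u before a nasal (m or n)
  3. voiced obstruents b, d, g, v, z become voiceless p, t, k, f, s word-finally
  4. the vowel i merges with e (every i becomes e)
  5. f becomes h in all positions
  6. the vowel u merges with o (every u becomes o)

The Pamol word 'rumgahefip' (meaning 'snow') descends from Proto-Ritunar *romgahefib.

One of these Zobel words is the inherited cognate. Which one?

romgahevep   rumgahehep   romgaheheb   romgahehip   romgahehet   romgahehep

romgahehep

Zobel: *romgahefib > rumgahefib > rumgahefip > rumgahefep > rumgahehep > romgahehep  (by pre-nasal raising, final devoicing, vowel merger, unconditioned shift, vowel merger)
Only 'romgahehep' matches the regular Zobel development of *romgahefib.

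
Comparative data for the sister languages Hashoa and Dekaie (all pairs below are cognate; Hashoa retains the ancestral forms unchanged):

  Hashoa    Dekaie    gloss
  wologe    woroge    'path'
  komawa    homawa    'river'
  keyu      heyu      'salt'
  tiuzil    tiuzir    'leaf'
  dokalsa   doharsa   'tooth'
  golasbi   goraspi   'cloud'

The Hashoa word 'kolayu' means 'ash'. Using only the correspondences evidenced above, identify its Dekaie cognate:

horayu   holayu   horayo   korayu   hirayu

komawa ~ homawa — Hashoa k corresponds to Dekaie h word-initially before a back vowel.
golasbi ~ goraspi — Hashoa l corresponds to Dekaie r between vowels (before a back vowel).
Applying these to Hashoa 'kolayu':
  kolayu → holayu   (k→h word-initially before a back vowel)
  holayu → horayu   (l→r between vowels (before a back vowel))
So the Dekaie cognate is 'horayu'.

horayu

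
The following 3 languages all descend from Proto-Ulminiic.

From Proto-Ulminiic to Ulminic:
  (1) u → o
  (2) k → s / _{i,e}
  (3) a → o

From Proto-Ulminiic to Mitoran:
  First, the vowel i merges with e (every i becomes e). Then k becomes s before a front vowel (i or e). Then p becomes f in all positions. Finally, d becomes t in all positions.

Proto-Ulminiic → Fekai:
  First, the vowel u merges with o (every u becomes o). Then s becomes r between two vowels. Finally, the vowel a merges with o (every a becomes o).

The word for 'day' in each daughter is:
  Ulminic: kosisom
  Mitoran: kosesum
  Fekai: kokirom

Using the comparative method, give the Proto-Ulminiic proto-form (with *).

*kokisum

Position 5: Ulminic has s, Mitoran has s, Fekai has r. Taking the neighbouring segments as reconstructed: Ulminic s can only go back to *s; Mitoran s can only go back to *s; Fekai r could go back to *s or *r — the one source consistent with every daughter is *s.
Position 6: Ulminic has o, Mitoran has u, Fekai has o. Mitoran preserves u here (none of its changes turn any other segment into u), so the proto-segment is *u.
This points to *kokisum. Verify forward in each daughter:
Ulminic: *kokisum
  kokisum → kokisom   [vowel merger]
  kokisom → kosisom   [palatalisation]
  kosisom (rule 3 does not apply)
  giving Ulminic kosisom.
Mitoran: *kokisum > kokesum > kosesum  (by vowel merger, palatalisation)
Fekai: start from *kokisum.
  rule 1 (vowel merger): kokisum → kokisom
  rule 2 (rhotacism): kokisom → kokirom
  rule 3: no change — kokirom
  ⇒ Fekai kokirom
No other proto-form is consistent with every reflex, so the reconstruction is *kokisum.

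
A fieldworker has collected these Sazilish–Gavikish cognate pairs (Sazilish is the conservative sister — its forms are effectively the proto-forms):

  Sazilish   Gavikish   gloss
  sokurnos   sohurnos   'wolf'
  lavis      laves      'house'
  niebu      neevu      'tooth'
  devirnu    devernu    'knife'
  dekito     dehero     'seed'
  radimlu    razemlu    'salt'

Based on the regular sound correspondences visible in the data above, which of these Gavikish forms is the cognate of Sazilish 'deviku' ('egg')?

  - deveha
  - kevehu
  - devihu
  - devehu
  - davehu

lavis ~ laves, dekito ~ dehero — Sazilish i corresponds to Gavikish e after a consonant, before a consonant other than r, m, n, p, b, f, v.
sokurnos ~ sohurnos — Sazilish k corresponds to Gavikish h between vowels (before a back vowel).
Applying these to Sazilish 'deviku':
  deviku → deveku   (i→e after a consonant, before a consonant other than r, m, n, p, b, f, v)
  deveku → devehu   (k→h between vowels (before a back vowel))
So the Gavikish cognate is 'devehu'.

devehu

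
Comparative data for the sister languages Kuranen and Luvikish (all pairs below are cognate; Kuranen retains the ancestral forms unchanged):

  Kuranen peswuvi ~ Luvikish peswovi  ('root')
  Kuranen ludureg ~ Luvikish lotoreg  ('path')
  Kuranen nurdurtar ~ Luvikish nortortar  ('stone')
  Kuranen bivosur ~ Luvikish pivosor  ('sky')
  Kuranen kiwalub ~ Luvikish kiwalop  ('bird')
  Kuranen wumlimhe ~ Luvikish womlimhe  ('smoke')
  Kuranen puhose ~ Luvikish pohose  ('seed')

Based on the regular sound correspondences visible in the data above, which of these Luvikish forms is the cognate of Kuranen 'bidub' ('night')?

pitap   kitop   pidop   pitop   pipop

bivosur ~ pivosor — Kuranen b corresponds to Luvikish p word-initially before a front vowel.
ludureg ~ lotoreg — Kuranen d corresponds to Luvikish t between vowels (before a back vowel).
kiwalub ~ kiwalop — Kuranen u corresponds to Luvikish o after a consonant, before a labial obstruent.
kiwalub ~ kiwalop — Kuranen b corresponds to Luvikish p word-finally.
Applying these to Kuranen 'bidub':
  bidub → pidub   (b→p word-initially before a front vowel)
  pidub → pitub   (d→t between vowels (before a back vowel))
  pitub → pitob   (u→o after a consonant, before a labial obstruent)
  pitob → pitop   (b→p word-finally)
So the Luvikish cognate is 'pitop'.

pitop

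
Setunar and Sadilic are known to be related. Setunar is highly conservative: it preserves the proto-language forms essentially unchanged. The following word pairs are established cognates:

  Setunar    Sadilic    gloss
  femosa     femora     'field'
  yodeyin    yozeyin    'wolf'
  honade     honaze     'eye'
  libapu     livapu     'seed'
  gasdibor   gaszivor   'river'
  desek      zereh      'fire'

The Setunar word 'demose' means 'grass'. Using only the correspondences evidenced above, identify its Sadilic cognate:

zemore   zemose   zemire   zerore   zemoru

desek ~ zereh — Setunar d corresponds to Sadilic z word-initially before a front vowel.
desek ~ zereh — Setunar s corresponds to Sadilic r between vowels (before a front vowel).
Applying these to Setunar 'demose':
  demose → zemose   (d→z word-initially before a front vowel)
  zemose → zemore   (s→r between vowels (before a front vowel))
So the Sadilic cognate is 'zemore'.

zemore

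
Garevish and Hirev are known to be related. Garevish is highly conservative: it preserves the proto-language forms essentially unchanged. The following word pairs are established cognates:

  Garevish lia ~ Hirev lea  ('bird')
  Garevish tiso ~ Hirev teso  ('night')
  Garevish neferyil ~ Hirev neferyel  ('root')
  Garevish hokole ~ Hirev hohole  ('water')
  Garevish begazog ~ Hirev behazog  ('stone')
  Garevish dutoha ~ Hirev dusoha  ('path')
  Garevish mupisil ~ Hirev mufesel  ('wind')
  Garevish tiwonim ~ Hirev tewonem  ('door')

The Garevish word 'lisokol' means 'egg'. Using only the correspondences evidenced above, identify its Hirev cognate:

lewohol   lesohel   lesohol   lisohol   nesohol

tiso ~ teso, neferyil ~ neferyel — Garevish i corresponds to Hirev e after a consonant, before a consonant other than r, m, n, p, b, f, v.
hokole ~ hohole — Garevish k corresponds to Hirev h between vowels (before a back vowel).
Applying these to Garevish 'lisokol':
  lisokol → lesokol   (i→e after a consonant, before a consonant other than r, m, n, p, b, f, v)
  lesokol → lesohol   (k→h between vowels (before a back vowel))
So the Hirev cognate is 'lesohol'.

lesohol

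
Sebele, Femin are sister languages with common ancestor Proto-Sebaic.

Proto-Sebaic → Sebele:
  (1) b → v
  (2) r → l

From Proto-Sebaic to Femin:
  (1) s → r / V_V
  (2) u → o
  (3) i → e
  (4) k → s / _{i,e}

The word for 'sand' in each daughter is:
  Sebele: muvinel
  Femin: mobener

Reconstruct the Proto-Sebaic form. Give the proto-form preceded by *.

*mubiner

Position 4: Sebele has i, Femin has e. Sebele preserves i here (none of its changes turn any other segment into i), so the proto-segment is *i.
Position 3: Sebele has v, Femin has b. Femin preserves b here (none of its changes turn any other segment into b), so the proto-segment is *b.
Position 7: Sebele has l, Femin has r. Taking the neighbouring segments as reconstructed: Sebele l could go back to *l or *r; Femin r can only go back to *r — the one source consistent with every daughter is *r.
Verify the candidate proto-form against each daughter:
Sebele: *mubiner > muviner > muvinel  (by unconditioned shift, unconditioned shift)
Femin: *mubiner > mobiner > mobener  (by vowel merger, vowel merger)
Only *mubiner yields all of Sebele muvinel, Femin mobener.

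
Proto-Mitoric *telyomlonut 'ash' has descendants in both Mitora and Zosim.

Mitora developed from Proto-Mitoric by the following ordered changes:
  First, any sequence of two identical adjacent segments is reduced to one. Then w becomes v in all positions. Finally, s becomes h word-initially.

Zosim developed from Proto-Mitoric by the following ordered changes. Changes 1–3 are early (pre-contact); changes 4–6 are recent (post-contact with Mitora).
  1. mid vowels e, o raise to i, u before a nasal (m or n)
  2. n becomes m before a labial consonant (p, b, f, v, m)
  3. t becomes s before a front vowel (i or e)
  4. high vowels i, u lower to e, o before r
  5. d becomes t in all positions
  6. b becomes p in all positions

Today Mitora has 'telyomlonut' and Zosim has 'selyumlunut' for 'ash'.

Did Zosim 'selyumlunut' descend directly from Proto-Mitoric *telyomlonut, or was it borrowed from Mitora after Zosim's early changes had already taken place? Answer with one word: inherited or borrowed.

inherited

If inherited, *telyomlonut would pass through all of Zosim's changes:
Zosim: *telyomlonut > telyumlunut > selyumlunut  (by pre-nasal raising, palatalisation)
If borrowed from Mitora 'telyomlonut' after the early changes, it would undergo only the recent ones:
  rule 4 (pre-rhotic lowering): no change (telyomlonut)
  rule 5 (unconditioned shift): no change (telyomlonut)
  rule 6 (unconditioned shift): no change (telyomlonut)
  ⇒ as a loan: telyomlonut
Zosim 'selyumlunut' matches the inherited outcome exactly, so it is an inherited cognate, not a loan.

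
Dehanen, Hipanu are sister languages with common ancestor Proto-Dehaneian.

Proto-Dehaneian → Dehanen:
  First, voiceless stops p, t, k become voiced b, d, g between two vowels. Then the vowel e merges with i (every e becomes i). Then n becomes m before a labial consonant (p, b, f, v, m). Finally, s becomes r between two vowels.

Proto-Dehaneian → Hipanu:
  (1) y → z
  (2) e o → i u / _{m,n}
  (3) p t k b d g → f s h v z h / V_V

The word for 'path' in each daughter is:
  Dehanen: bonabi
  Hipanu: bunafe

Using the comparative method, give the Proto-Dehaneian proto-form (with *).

*bonape

Position 6: Dehanen has i, Hipanu has e. Hipanu preserves e here (none of its changes turn any other segment into e), so the proto-segment is *e.
Position 2: Dehanen has o, Hipanu has u. Dehanen preserves o here (none of its changes turn any other segment into o), so the proto-segment is *o.
Position 5: Dehanen has b, Hipanu has f. Taking the neighbouring segments as reconstructed: Dehanen b could go back to *p or *b; Hipanu f could go back to *p or *f — the one source consistent with every daughter is *p.
Continuing position by position gives *bonape; check it forward:
Dehanen: start from *bonape.
  rule 1 (intervocalic voicing): bonape → bonabe
  rule 2 (vowel merger): bonabe → bonabi
  rule 3: no change — bonabi
  rule 4: no change — bonabi
  ⇒ Dehanen bonabi
Hipanu: *bonape > bunape > bunafe  (by pre-nasal raising, intervocalic lenition)
Only *bonape yields all of Dehanen bonabi, Hipanu bunafe.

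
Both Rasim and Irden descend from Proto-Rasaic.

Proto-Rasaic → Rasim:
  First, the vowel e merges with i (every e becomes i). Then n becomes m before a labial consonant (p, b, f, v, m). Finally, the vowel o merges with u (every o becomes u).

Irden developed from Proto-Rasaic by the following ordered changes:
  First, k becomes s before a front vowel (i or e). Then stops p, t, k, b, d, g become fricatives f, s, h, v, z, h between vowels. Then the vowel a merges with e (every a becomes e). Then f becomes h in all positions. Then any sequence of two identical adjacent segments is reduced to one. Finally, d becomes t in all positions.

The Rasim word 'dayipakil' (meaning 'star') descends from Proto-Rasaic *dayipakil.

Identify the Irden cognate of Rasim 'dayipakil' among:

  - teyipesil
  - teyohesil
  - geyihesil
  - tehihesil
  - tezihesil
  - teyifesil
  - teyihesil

Irden: *dayipakil > dayipasil > dayifasil > deyifesil > deyihesil > teyihesil  (by palatalisation, intervocalic lenition, vowel merger, unconditioned shift, unconditioned shift)
The other candidates each miss or misapply at least one Irden change.

teyihesil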